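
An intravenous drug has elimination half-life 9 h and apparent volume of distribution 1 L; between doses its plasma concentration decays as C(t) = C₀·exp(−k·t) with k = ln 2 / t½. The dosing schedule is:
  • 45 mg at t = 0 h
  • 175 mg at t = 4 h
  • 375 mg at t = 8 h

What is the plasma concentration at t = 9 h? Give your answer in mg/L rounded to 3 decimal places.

k = ln 2 / 9 = 0.07702 per h
Dose 1 (45 mg at t=0 h): 45·exp(−0.07702·9) = 22.500 mg/L
Dose 2 (175 mg at t=4 h): 175·exp(−0.07702·5) = 119.069 mg/L
Dose 3 (375 mg at t=8 h): 375·exp(−0.07702·1) = 347.203 mg/L
C(9) = 22.500 + 119.069 + 347.203 = 488.772 mg/L

488.772 mg/L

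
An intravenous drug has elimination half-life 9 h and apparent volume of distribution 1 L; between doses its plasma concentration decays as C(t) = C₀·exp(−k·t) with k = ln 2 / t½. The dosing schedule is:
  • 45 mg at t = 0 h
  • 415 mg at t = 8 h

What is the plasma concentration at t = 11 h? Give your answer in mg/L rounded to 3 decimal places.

k = ln 2 / 9 = 0.07702 per h
Dose 1 (45 mg at t=0 h): 45·exp(−0.07702·11) = 19.288 mg/L
Dose 2 (415 mg at t=8 h): 415·exp(−0.07702·3) = 329.386 mg/L
C(11) = 19.288 + 329.386 = 348.674 mg/L

348.674 mg/L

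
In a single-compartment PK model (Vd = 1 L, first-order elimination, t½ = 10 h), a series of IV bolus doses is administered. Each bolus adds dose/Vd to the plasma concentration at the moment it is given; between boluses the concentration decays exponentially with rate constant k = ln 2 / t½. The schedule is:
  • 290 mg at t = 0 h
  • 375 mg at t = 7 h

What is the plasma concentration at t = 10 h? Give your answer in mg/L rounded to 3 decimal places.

k = ln 2 / 10 = 0.06931 per h
Dose 1 (290 mg at t=0 h): 290·exp(−0.06931·10) = 145.000 mg/L
Dose 2 (375 mg at t=7 h): 375·exp(−0.06931·3) = 304.595 mg/L
C(10) = 145.000 + 304.595 = 449.595 mg/L

449.595 mg/L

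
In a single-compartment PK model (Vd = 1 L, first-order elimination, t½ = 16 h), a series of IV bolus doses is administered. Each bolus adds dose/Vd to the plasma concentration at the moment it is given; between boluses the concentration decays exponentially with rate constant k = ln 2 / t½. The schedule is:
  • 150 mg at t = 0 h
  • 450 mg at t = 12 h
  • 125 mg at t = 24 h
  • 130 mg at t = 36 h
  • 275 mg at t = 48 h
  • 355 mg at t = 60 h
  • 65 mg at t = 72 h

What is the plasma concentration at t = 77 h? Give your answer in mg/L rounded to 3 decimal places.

k = ln 2 / 16 = 0.04332 per h
Dose 1 (150 mg at t=0 h): 150·exp(−0.04332·77) = 5.338 mg/L
Dose 2 (450 mg at t=12 h): 450·exp(−0.04332·65) = 26.933 mg/L
Dose 3 (125 mg at t=24 h): 125·exp(−0.04332·53) = 12.582 mg/L
Dose 4 (130 mg at t=36 h): 130·exp(−0.04332·41) = 22.007 mg/L
Dose 5 (275 mg at t=48 h): 275·exp(−0.04332·29) = 78.292 mg/L
Dose 6 (355 mg at t=60 h): 355·exp(−0.04332·17) = 169.975 mg/L
Dose 7 (65 mg at t=72 h): 65·exp(−0.04332·5) = 52.341 mg/L
C(77) = 5.338 + 26.933 + 12.582 + 22.007 + 78.292 + 169.975 + 52.341 = 367.467 mg/L

367.467 mg/L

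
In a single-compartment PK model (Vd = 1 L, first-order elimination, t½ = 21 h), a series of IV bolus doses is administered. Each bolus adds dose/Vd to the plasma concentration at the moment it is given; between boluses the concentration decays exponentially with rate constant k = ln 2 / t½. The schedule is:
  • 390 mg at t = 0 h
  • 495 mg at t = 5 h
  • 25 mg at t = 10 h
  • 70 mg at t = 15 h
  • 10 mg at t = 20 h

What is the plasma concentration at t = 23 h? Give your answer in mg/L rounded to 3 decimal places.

k = ln 2 / 21 = 0.03301 per h
Dose 1 (390 mg at t=0 h): 390·exp(−0.03301·23) = 182.543 mg/L
Dose 2 (495 mg at t=5 h): 495·exp(−0.03301·18) = 273.262 mg/L
Dose 3 (25 mg at t=10 h): 25·exp(−0.03301·13) = 16.278 mg/L
Dose 4 (70 mg at t=15 h): 70·exp(−0.03301·8) = 53.755 mg/L
Dose 5 (10 mg at t=20 h): 10·exp(−0.03301·3) = 9.057 mg/L
C(23) = 182.543 + 273.262 + 16.278 + 53.755 + 9.057 = 534.895 mg/L

534.895 mg/L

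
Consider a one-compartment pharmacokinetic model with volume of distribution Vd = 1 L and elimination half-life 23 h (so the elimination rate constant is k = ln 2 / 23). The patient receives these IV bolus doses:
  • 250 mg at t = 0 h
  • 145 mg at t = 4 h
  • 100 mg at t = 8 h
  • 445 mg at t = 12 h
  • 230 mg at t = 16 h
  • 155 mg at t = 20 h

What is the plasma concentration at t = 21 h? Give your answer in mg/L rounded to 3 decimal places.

974.733 mg/L

k = ln 2 / 23 = 0.03014 per h
Dose 1 (250 mg at t=0 h): 250·exp(−0.03014·21) = 132.766 mg/L
Dose 2 (145 mg at t=4 h): 145·exp(−0.03014·17) = 86.870 mg/L
Dose 3 (100 mg at t=8 h): 100·exp(−0.03014·13) = 67.585 mg/L
Dose 4 (445 mg at t=12 h): 445·exp(−0.03014·9) = 339.286 mg/L
Dose 5 (230 mg at t=16 h): 230·exp(−0.03014·5) = 197.827 mg/L
Dose 6 (155 mg at t=20 h): 155·exp(−0.03014·1) = 150.398 mg/L
C(21) = 132.766 + 86.870 + 67.585 + 339.286 + 197.827 + 150.398 = 974.733 mg/L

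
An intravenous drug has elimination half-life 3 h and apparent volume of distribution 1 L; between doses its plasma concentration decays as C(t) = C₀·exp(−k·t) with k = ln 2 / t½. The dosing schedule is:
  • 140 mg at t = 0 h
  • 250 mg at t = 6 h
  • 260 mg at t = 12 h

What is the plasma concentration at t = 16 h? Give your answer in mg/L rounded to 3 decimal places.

131.457 mg/L

k = ln 2 / 3 = 0.23105 per h
Dose 1 (140 mg at t=0 h): 140·exp(−0.23105·16) = 3.472 mg/L
Dose 2 (250 mg at t=6 h): 250·exp(−0.23105·10) = 24.803 mg/L
Dose 3 (260 mg at t=12 h): 260·exp(−0.23105·4) = 103.181 mg/L
C(16) = 3.472 + 24.803 + 103.181 = 131.457 mg/L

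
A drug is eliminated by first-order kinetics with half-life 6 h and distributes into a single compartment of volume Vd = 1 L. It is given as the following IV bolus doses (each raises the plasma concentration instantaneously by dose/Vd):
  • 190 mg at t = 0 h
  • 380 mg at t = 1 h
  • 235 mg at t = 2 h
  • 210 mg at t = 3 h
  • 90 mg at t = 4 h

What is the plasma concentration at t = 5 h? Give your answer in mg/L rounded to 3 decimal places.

k = ln 2 / 6 = 0.11552 per h
Dose 1 (190 mg at t=0 h): 190·exp(−0.11552·5) = 106.634 mg/L
Dose 2 (380 mg at t=1 h): 380·exp(−0.11552·4) = 239.385 mg/L
Dose 3 (235 mg at t=2 h): 235·exp(−0.11552·3) = 166.170 mg/L
Dose 4 (210 mg at t=3 h): 210·exp(−0.11552·2) = 166.677 mg/L
Dose 5 (90 mg at t=4 h): 90·exp(−0.11552·1) = 80.181 mg/L
C(5) = 106.634 + 239.385 + 166.170 + 166.677 + 80.181 = 759.047 mg/L

759.047 mg/L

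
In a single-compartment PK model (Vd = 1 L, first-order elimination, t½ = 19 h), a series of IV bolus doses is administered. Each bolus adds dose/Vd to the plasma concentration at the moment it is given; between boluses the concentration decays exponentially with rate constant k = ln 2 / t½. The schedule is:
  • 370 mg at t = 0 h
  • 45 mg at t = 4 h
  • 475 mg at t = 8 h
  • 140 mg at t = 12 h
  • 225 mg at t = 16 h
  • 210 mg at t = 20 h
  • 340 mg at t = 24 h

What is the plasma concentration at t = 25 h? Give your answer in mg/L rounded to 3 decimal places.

1176.985 mg/L

k = ln 2 / 19 = 0.03648 per h
Dose 1 (370 mg at t=0 h): 370·exp(−0.03648·25) = 148.631 mg/L
Dose 2 (45 mg at t=4 h): 45·exp(−0.03648·21) = 20.917 mg/L
Dose 3 (475 mg at t=8 h): 475·exp(−0.03648·17) = 255.477 mg/L
Dose 4 (140 mg at t=12 h): 140·exp(−0.03648·13) = 87.128 mg/L
Dose 5 (225 mg at t=16 h): 225·exp(−0.03648·9) = 162.028 mg/L
Dose 6 (210 mg at t=20 h): 210·exp(−0.03648·5) = 174.985 mg/L
Dose 7 (340 mg at t=24 h): 340·exp(−0.03648·1) = 327.820 mg/L
C(25) = 148.631 + 20.917 + 255.477 + 87.128 + 162.028 + 174.985 + 327.820 = 1176.985 mg/L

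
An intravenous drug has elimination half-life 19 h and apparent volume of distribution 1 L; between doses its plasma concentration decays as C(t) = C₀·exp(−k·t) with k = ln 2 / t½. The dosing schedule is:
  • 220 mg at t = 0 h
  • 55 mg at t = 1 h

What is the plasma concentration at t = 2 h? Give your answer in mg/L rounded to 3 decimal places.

257.549 mg/L

k = ln 2 / 19 = 0.03648 per h
Dose 1 (220 mg at t=0 h): 220·exp(−0.03648·2) = 204.520 mg/L
Dose 2 (55 mg at t=1 h): 55·exp(−0.03648·1) = 53.030 mg/L
C(2) = 204.520 + 53.030 = 257.549 mg/L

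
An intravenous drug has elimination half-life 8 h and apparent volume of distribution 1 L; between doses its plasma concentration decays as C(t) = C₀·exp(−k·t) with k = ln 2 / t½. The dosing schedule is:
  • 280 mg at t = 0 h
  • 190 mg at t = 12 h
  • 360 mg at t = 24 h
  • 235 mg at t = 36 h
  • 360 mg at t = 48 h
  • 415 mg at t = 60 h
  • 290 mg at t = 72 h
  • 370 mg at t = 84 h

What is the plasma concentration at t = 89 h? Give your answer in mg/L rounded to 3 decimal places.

354.388 mg/L

k = ln 2 / 8 = 0.08664 per h
Dose 1 (280 mg at t=0 h): 280·exp(−0.08664·89) = 0.125 mg/L
Dose 2 (190 mg at t=12 h): 190·exp(−0.08664·77) = 0.241 mg/L
Dose 3 (360 mg at t=24 h): 360·exp(−0.08664·65) = 1.290 mg/L
Dose 4 (235 mg at t=36 h): 235·exp(−0.08664·53) = 2.381 mg/L
Dose 5 (360 mg at t=48 h): 360·exp(−0.08664·41) = 10.316 mg/L
Dose 6 (415 mg at t=60 h): 415·exp(−0.08664·29) = 33.637 mg/L
Dose 7 (290 mg at t=72 h): 290·exp(−0.08664·17) = 66.483 mg/L
Dose 8 (370 mg at t=84 h): 370·exp(−0.08664·5) = 239.915 mg/L
C(89) = 0.125 + 0.241 + 1.290 + 2.381 + 10.316 + 33.637 + 66.483 + 239.915 = 354.388 mg/L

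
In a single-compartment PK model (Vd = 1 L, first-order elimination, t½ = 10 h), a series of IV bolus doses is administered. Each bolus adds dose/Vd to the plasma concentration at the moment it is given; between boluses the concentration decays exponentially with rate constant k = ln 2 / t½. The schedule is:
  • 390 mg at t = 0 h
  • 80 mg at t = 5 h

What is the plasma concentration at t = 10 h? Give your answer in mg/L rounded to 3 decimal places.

251.569 mg/L

k = ln 2 / 10 = 0.06931 per h
Dose 1 (390 mg at t=0 h): 390·exp(−0.06931·10) = 195.000 mg/L
Dose 2 (80 mg at t=5 h): 80·exp(−0.06931·5) = 56.569 mg/L
C(10) = 195.000 + 56.569 = 251.569 mg/L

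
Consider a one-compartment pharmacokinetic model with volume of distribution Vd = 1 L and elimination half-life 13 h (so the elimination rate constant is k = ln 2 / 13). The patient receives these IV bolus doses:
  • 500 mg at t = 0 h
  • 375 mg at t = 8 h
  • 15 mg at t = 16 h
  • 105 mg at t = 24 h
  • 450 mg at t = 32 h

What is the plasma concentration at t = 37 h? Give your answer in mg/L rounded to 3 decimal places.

551.513 mg/L

k = ln 2 / 13 = 0.05332 per h
Dose 1 (500 mg at t=0 h): 500·exp(−0.05332·37) = 69.533 mg/L
Dose 2 (375 mg at t=8 h): 375·exp(−0.05332·29) = 79.892 mg/L
Dose 3 (15 mg at t=16 h): 15·exp(−0.05332·21) = 4.896 mg/L
Dose 4 (105 mg at t=24 h): 105·exp(−0.05332·13) = 52.500 mg/L
Dose 5 (450 mg at t=32 h): 450·exp(−0.05332·5) = 344.692 mg/L
C(37) = 69.533 + 79.892 + 4.896 + 52.500 + 344.692 = 551.513 mg/L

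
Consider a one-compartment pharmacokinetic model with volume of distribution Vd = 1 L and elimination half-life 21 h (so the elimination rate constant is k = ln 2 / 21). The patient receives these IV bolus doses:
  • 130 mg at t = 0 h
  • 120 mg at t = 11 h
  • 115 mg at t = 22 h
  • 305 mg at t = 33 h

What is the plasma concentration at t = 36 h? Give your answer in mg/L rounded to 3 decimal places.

k = ln 2 / 21 = 0.03301 per h
Dose 1 (130 mg at t=0 h): 130·exp(−0.03301·36) = 39.618 mg/L
Dose 2 (120 mg at t=11 h): 120·exp(−0.03301·25) = 52.579 mg/L
Dose 3 (115 mg at t=22 h): 115·exp(−0.03301·14) = 72.445 mg/L
Dose 4 (305 mg at t=33 h): 305·exp(−0.03301·3) = 276.246 mg/L
C(36) = 39.618 + 52.579 + 72.445 + 276.246 = 440.888 mg/L

440.888 mg/L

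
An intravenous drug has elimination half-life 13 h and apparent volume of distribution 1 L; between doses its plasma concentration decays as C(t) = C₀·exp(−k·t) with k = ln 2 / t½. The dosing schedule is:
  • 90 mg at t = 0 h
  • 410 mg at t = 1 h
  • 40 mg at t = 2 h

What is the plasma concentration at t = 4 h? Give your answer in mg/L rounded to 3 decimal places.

458.062 mg/L

k = ln 2 / 13 = 0.05332 per h
Dose 1 (90 mg at t=0 h): 90·exp(−0.05332·4) = 72.714 mg/L
Dose 2 (410 mg at t=1 h): 410·exp(−0.05332·3) = 349.394 mg/L
Dose 3 (40 mg at t=2 h): 40·exp(−0.05332·2) = 35.954 mg/L
C(4) = 72.714 + 349.394 + 35.954 = 458.062 mg/L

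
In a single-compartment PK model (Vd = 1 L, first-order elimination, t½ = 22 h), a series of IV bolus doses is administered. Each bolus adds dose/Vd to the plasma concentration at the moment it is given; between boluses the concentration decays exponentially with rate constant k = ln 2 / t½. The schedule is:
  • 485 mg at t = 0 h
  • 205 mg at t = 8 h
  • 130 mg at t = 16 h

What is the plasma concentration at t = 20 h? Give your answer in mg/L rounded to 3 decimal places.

k = ln 2 / 22 = 0.03151 per h
Dose 1 (485 mg at t=0 h): 485·exp(−0.03151·20) = 258.272 mg/L
Dose 2 (205 mg at t=8 h): 205·exp(−0.03151·12) = 140.461 mg/L
Dose 3 (130 mg at t=16 h): 130·exp(−0.03151·4) = 114.607 mg/L
C(20) = 258.272 + 140.461 + 114.607 = 513.340 mg/L

513.340 mg/L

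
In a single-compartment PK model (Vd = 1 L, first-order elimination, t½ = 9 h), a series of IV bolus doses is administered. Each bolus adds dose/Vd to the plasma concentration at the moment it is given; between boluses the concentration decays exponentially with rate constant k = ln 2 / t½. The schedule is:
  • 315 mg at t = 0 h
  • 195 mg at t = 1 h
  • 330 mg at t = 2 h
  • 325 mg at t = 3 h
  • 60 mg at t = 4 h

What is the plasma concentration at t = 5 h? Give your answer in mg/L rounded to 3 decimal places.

k = ln 2 / 9 = 0.07702 per h
Dose 1 (315 mg at t=0 h): 315·exp(−0.07702·5) = 214.324 mg/L
Dose 2 (195 mg at t=1 h): 195·exp(−0.07702·4) = 143.299 mg/L
Dose 3 (330 mg at t=2 h): 330·exp(−0.07702·3) = 261.921 mg/L
Dose 4 (325 mg at t=3 h): 325·exp(−0.07702·2) = 278.604 mg/L
Dose 5 (60 mg at t=4 h): 60·exp(−0.07702·1) = 55.552 mg/L
C(5) = 214.324 + 143.299 + 261.921 + 278.604 + 55.552 = 953.701 mg/L

953.701 mg/L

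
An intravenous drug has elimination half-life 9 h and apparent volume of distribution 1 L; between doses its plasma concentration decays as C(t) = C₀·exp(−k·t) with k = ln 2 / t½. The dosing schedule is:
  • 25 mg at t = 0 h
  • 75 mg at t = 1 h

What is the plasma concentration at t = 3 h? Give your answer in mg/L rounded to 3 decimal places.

k = ln 2 / 9 = 0.07702 per h
Dose 1 (25 mg at t=0 h): 25·exp(−0.07702·3) = 19.843 mg/L
Dose 2 (75 mg at t=1 h): 75·exp(−0.07702·2) = 64.293 mg/L
C(3) = 19.843 + 64.293 = 84.136 mg/L

84.136 mg/L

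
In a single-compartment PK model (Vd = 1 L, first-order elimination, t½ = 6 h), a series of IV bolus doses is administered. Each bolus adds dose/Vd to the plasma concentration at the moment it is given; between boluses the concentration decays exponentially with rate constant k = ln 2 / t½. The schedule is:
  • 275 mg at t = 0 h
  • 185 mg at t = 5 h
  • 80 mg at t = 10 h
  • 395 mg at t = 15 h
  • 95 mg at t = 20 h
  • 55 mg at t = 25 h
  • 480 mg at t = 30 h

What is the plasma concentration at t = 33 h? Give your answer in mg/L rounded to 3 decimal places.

450.745 mg/L

k = ln 2 / 6 = 0.11552 per h
Dose 1 (275 mg at t=0 h): 275·exp(−0.11552·33) = 6.077 mg/L
Dose 2 (185 mg at t=5 h): 185·exp(−0.11552·28) = 7.284 mg/L
Dose 3 (80 mg at t=10 h): 80·exp(−0.11552·23) = 5.612 mg/L
Dose 4 (395 mg at t=15 h): 395·exp(−0.11552·18) = 49.375 mg/L
Dose 5 (95 mg at t=20 h): 95·exp(−0.11552·13) = 21.159 mg/L
Dose 6 (55 mg at t=25 h): 55·exp(−0.11552·8) = 21.827 mg/L
Dose 7 (480 mg at t=30 h): 480·exp(−0.11552·3) = 339.411 mg/L
C(33) = 6.077 + 7.284 + 5.612 + 49.375 + 21.159 + 21.827 + 339.411 = 450.745 mg/L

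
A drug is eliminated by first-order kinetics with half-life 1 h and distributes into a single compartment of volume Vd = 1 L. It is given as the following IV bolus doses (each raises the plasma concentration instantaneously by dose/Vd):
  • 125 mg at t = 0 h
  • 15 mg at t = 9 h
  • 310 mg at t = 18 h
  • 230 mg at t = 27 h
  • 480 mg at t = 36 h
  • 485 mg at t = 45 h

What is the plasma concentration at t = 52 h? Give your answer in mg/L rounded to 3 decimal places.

k = ln 2 / 1 = 0.69315 per h
Dose 1 (125 mg at t=0 h): 125·exp(−0.69315·52) = 0.000 mg/L
Dose 2 (15 mg at t=9 h): 15·exp(−0.69315·43) = 0.000 mg/L
Dose 3 (310 mg at t=18 h): 310·exp(−0.69315·34) = 0.000 mg/L
Dose 4 (230 mg at t=27 h): 230·exp(−0.69315·25) = 0.000 mg/L
Dose 5 (480 mg at t=36 h): 480·exp(−0.69315·16) = 0.007 mg/L
Dose 6 (485 mg at t=45 h): 485·exp(−0.69315·7) = 3.789 mg/L
C(52) = 0.000 + 0.000 + 0.000 + 0.000 + 0.007 + 3.789 = 3.796 mg/L

3.796 mg/L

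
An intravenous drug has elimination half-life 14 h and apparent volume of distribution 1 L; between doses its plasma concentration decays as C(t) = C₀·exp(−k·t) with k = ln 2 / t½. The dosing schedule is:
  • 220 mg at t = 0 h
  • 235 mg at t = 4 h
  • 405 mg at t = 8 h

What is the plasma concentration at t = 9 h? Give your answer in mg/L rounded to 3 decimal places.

709.801 mg/L

k = ln 2 / 14 = 0.04951 per h
Dose 1 (220 mg at t=0 h): 220·exp(−0.04951·9) = 140.898 mg/L
Dose 2 (235 mg at t=4 h): 235·exp(−0.04951·5) = 183.467 mg/L
Dose 3 (405 mg at t=8 h): 405·exp(−0.04951·1) = 385.437 mg/L
C(9) = 140.898 + 183.467 + 385.437 = 709.801 mg/L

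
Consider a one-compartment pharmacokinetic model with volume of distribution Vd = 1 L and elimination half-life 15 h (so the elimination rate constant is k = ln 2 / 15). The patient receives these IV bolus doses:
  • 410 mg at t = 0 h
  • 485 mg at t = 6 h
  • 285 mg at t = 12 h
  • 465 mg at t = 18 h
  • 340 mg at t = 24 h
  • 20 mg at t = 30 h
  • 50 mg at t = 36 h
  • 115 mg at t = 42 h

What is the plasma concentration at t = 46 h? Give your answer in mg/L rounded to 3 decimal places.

k = ln 2 / 15 = 0.04621 per h
Dose 1 (410 mg at t=0 h): 410·exp(−0.04621·46) = 48.936 mg/L
Dose 2 (485 mg at t=6 h): 485·exp(−0.04621·40) = 76.383 mg/L
Dose 3 (285 mg at t=12 h): 285·exp(−0.04621·34) = 59.226 mg/L
Dose 4 (465 mg at t=18 h): 465·exp(−0.04621·28) = 127.506 mg/L
Dose 5 (340 mg at t=24 h): 340·exp(−0.04621·22) = 123.018 mg/L
Dose 6 (20 mg at t=30 h): 20·exp(−0.04621·16) = 9.548 mg/L
Dose 7 (50 mg at t=36 h): 50·exp(−0.04621·10) = 31.498 mg/L
Dose 8 (115 mg at t=42 h): 115·exp(−0.04621·4) = 95.592 mg/L
C(46) = 48.936 + 76.383 + 59.226 + 127.506 + 123.018 + 9.548 + 31.498 + 95.592 = 571.707 mg/L

571.707 mg/L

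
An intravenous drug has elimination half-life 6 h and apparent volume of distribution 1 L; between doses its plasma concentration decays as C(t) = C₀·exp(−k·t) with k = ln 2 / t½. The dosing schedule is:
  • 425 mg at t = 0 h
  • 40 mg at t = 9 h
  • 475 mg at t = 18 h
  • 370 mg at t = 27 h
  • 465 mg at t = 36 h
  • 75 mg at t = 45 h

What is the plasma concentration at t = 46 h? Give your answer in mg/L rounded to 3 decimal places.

275.838 mg/L

k = ln 2 / 6 = 0.11552 per h
Dose 1 (425 mg at t=0 h): 425·exp(−0.11552·46) = 2.092 mg/L
Dose 2 (40 mg at t=9 h): 40·exp(−0.11552·37) = 0.557 mg/L
Dose 3 (475 mg at t=18 h): 475·exp(−0.11552·28) = 18.702 mg/L
Dose 4 (370 mg at t=27 h): 370·exp(−0.11552·19) = 41.204 mg/L
Dose 5 (465 mg at t=36 h): 465·exp(−0.11552·10) = 146.466 mg/L
Dose 6 (75 mg at t=45 h): 75·exp(−0.11552·1) = 66.817 mg/L
C(46) = 2.092 + 0.557 + 18.702 + 41.204 + 146.466 + 66.817 = 275.838 mg/L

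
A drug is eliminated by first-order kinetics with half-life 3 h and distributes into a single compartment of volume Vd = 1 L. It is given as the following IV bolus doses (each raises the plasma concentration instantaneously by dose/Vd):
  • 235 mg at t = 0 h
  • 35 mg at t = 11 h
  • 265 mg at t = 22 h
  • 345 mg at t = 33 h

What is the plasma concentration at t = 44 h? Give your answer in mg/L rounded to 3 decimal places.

28.836 mg/L

k = ln 2 / 3 = 0.23105 per h
Dose 1 (235 mg at t=0 h): 235·exp(−0.23105·44) = 0.009 mg/L
Dose 2 (35 mg at t=11 h): 35·exp(−0.23105·33) = 0.017 mg/L
Dose 3 (265 mg at t=22 h): 265·exp(−0.23105·22) = 1.643 mg/L
Dose 4 (345 mg at t=33 h): 345·exp(−0.23105·11) = 27.167 mg/L
C(44) = 0.009 + 0.017 + 1.643 + 27.167 = 28.836 mg/L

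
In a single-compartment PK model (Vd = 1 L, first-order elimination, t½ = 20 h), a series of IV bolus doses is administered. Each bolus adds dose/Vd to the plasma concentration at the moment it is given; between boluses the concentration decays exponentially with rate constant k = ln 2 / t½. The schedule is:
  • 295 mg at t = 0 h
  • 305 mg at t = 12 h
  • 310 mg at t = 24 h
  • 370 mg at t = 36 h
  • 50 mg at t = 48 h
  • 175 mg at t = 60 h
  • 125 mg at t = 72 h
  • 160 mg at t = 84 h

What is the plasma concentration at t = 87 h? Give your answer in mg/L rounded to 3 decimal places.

435.355 mg/L

k = ln 2 / 20 = 0.03466 per h
Dose 1 (295 mg at t=0 h): 295·exp(−0.03466·87) = 14.466 mg/L
Dose 2 (305 mg at t=12 h): 305·exp(−0.03466·75) = 22.669 mg/L
Dose 3 (310 mg at t=24 h): 310·exp(−0.03466·63) = 34.923 mg/L
Dose 4 (370 mg at t=36 h): 370·exp(−0.03466·51) = 63.179 mg/L
Dose 5 (50 mg at t=48 h): 50·exp(−0.03466·39) = 12.941 mg/L
Dose 6 (175 mg at t=60 h): 175·exp(−0.03466·27) = 68.651 mg/L
Dose 7 (125 mg at t=72 h): 125·exp(−0.03466·15) = 74.325 mg/L
Dose 8 (160 mg at t=84 h): 160·exp(−0.03466·3) = 144.200 mg/L
C(87) = 14.466 + 22.669 + 34.923 + 63.179 + 12.941 + 68.651 + 74.325 + 144.200 = 435.355 mg/L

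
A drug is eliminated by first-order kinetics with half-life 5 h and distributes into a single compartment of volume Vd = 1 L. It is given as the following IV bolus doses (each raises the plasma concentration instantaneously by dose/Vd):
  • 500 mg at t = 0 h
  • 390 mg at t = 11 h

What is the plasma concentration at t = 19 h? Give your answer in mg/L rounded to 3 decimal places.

k = ln 2 / 5 = 0.13863 per h
Dose 1 (500 mg at t=0 h): 500·exp(−0.13863·19) = 35.897 mg/L
Dose 2 (390 mg at t=11 h): 390·exp(−0.13863·8) = 128.652 mg/L
C(19) = 35.897 + 128.652 = 164.549 mg/L

164.549 mg/L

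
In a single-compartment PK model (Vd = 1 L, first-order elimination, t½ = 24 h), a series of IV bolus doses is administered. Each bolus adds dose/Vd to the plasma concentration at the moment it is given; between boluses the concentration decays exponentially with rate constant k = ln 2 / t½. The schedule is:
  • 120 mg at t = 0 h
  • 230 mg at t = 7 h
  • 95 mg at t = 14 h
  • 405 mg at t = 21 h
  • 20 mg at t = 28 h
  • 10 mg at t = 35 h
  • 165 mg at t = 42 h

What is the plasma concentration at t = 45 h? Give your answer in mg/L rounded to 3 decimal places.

521.812 mg/L

k = ln 2 / 24 = 0.02888 per h
Dose 1 (120 mg at t=0 h): 120·exp(−0.02888·45) = 32.715 mg/L
Dose 2 (230 mg at t=7 h): 230·exp(−0.02888·38) = 76.753 mg/L
Dose 3 (95 mg at t=14 h): 95·exp(−0.02888·31) = 38.805 mg/L
Dose 4 (405 mg at t=21 h): 405·exp(−0.02888·24) = 202.500 mg/L
Dose 5 (20 mg at t=28 h): 20·exp(−0.02888·17) = 12.241 mg/L
Dose 6 (10 mg at t=35 h): 10·exp(−0.02888·10) = 7.492 mg/L
Dose 7 (165 mg at t=42 h): 165·exp(−0.02888·3) = 151.306 mg/L
C(45) = 32.715 + 76.753 + 38.805 + 202.500 + 12.241 + 7.492 + 151.306 = 521.812 mg/L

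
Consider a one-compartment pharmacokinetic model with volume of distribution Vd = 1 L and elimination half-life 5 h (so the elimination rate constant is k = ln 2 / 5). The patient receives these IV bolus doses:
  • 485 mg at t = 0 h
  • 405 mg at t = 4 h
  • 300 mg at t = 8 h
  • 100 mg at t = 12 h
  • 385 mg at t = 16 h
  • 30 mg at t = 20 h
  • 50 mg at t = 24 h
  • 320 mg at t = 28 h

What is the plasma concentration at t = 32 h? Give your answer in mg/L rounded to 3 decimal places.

278.977 mg/L

k = ln 2 / 5 = 0.13863 per h
Dose 1 (485 mg at t=0 h): 485·exp(−0.13863·32) = 5.743 mg/L
Dose 2 (405 mg at t=4 h): 405·exp(−0.13863·28) = 8.350 mg/L
Dose 3 (300 mg at t=8 h): 300·exp(−0.13863·24) = 10.769 mg/L
Dose 4 (100 mg at t=12 h): 100·exp(−0.13863·20) = 6.250 mg/L
Dose 5 (385 mg at t=16 h): 385·exp(−0.13863·16) = 41.895 mg/L
Dose 6 (30 mg at t=20 h): 30·exp(−0.13863·12) = 5.684 mg/L
Dose 7 (50 mg at t=24 h): 50·exp(−0.13863·8) = 16.494 mg/L
Dose 8 (320 mg at t=28 h): 320·exp(−0.13863·4) = 183.792 mg/L
C(32) = 5.743 + 8.350 + 10.769 + 6.250 + 41.895 + 5.684 + 16.494 + 183.792 = 278.977 mg/L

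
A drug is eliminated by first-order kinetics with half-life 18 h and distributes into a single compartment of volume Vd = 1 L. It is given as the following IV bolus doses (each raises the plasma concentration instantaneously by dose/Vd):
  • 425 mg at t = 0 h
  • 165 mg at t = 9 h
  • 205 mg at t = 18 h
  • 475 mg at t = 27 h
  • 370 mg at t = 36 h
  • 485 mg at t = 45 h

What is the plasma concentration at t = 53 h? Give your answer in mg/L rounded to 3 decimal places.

861.990 mg/L

k = ln 2 / 18 = 0.03851 per h
Dose 1 (425 mg at t=0 h): 425·exp(−0.03851·53) = 55.211 mg/L
Dose 2 (165 mg at t=9 h): 165·exp(−0.03851·44) = 30.313 mg/L
Dose 3 (205 mg at t=18 h): 205·exp(−0.03851·35) = 53.262 mg/L
Dose 4 (475 mg at t=27 h): 475·exp(−0.03851·26) = 174.531 mg/L
Dose 5 (370 mg at t=36 h): 370·exp(−0.03851·17) = 192.263 mg/L
Dose 6 (485 mg at t=45 h): 485·exp(−0.03851·8) = 356.411 mg/L
C(53) = 55.211 + 30.313 + 53.262 + 174.531 + 192.263 + 356.411 = 861.990 mg/L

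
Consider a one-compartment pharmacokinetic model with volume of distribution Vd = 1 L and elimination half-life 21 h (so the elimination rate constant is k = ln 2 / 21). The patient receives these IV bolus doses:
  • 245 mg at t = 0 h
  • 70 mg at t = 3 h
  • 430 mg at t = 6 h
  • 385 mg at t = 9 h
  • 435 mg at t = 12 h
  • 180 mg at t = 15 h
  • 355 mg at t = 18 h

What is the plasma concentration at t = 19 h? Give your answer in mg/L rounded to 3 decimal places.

k = ln 2 / 21 = 0.03301 per h
Dose 1 (245 mg at t=0 h): 245·exp(−0.03301·19) = 130.860 mg/L
Dose 2 (70 mg at t=3 h): 70·exp(−0.03301·16) = 41.280 mg/L
Dose 3 (430 mg at t=6 h): 430·exp(−0.03301·13) = 279.973 mg/L
Dose 4 (385 mg at t=9 h): 385·exp(−0.03301·10) = 276.766 mg/L
Dose 5 (435 mg at t=12 h): 435·exp(−0.03301·7) = 345.260 mg/L
Dose 6 (180 mg at t=15 h): 180·exp(−0.03301·4) = 157.737 mg/L
Dose 7 (355 mg at t=18 h): 355·exp(−0.03301·1) = 343.474 mg/L
C(19) = 130.860 + 41.280 + 279.973 + 276.766 + 345.260 + 157.737 + 343.474 = 1575.350 mg/L

1575.350 mg/L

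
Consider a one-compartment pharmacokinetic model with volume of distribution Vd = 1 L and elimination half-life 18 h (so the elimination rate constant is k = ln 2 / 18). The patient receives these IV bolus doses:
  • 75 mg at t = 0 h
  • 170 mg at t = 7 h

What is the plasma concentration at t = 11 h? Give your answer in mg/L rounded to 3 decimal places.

194.833 mg/L

k = ln 2 / 18 = 0.03851 per h
Dose 1 (75 mg at t=0 h): 75·exp(−0.03851·11) = 49.102 mg/L
Dose 2 (170 mg at t=7 h): 170·exp(−0.03851·4) = 145.731 mg/L
C(11) = 49.102 + 145.731 = 194.833 mg/L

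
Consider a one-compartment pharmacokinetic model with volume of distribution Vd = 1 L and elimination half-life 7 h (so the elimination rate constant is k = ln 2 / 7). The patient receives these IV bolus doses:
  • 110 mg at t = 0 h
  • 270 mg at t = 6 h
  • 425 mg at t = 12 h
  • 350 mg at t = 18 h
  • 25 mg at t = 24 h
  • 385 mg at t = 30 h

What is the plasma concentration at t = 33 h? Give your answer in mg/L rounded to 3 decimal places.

k = ln 2 / 7 = 0.09902 per h
Dose 1 (110 mg at t=0 h): 110·exp(−0.09902·33) = 4.190 mg/L
Dose 2 (270 mg at t=6 h): 270·exp(−0.09902·27) = 18.632 mg/L
Dose 3 (425 mg at t=12 h): 425·exp(−0.09902·21) = 53.125 mg/L
Dose 4 (350 mg at t=18 h): 350·exp(−0.09902·15) = 79.251 mg/L
Dose 5 (25 mg at t=24 h): 25·exp(−0.09902·9) = 10.254 mg/L
Dose 6 (385 mg at t=30 h): 385·exp(−0.09902·3) = 286.054 mg/L
C(33) = 4.190 + 18.632 + 53.125 + 79.251 + 10.254 + 286.054 = 451.506 mg/L

451.506 mg/L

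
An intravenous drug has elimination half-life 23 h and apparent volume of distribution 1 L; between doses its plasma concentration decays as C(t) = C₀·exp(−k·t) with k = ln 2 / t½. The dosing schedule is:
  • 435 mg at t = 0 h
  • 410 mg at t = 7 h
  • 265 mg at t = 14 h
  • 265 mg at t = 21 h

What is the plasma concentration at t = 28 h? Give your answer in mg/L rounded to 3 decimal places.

k = ln 2 / 23 = 0.03014 per h
Dose 1 (435 mg at t=0 h): 435·exp(−0.03014·28) = 187.076 mg/L
Dose 2 (410 mg at t=7 h): 410·exp(−0.03014·21) = 217.736 mg/L
Dose 3 (265 mg at t=14 h): 265·exp(−0.03014·14) = 173.784 mg/L
Dose 4 (265 mg at t=21 h): 265·exp(−0.03014·7) = 214.599 mg/L
C(28) = 187.076 + 217.736 + 173.784 + 214.599 = 793.195 mg/L

793.195 mg/L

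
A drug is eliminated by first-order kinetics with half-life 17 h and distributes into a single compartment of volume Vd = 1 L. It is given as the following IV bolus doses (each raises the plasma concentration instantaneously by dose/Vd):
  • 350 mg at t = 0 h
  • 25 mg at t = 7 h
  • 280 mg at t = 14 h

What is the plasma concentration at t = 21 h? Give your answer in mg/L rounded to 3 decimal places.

373.268 mg/L

k = ln 2 / 17 = 0.04077 per h
Dose 1 (350 mg at t=0 h): 350·exp(−0.04077·21) = 148.665 mg/L
Dose 2 (25 mg at t=7 h): 25·exp(−0.04077·14) = 14.126 mg/L
Dose 3 (280 mg at t=14 h): 280·exp(−0.04077·7) = 210.477 mg/L
C(21) = 148.665 + 14.126 + 210.477 = 373.268 mg/L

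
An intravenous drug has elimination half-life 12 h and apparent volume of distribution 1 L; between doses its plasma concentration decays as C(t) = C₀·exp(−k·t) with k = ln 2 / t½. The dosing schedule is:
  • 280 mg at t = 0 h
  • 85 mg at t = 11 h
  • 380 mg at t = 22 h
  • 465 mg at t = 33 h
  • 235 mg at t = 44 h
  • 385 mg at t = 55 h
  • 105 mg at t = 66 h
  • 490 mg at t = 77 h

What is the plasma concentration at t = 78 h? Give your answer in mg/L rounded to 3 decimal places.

k = ln 2 / 12 = 0.05776 per h
Dose 1 (280 mg at t=0 h): 280·exp(−0.05776·78) = 3.094 mg/L
Dose 2 (85 mg at t=11 h): 85·exp(−0.05776·67) = 1.773 mg/L
Dose 3 (380 mg at t=22 h): 380·exp(−0.05776·56) = 14.962 mg/L
Dose 4 (465 mg at t=33 h): 465·exp(−0.05776·45) = 34.561 mg/L
Dose 5 (235 mg at t=44 h): 235·exp(−0.05776·34) = 32.972 mg/L
Dose 6 (385 mg at t=55 h): 385·exp(−0.05776·23) = 101.973 mg/L
Dose 7 (105 mg at t=66 h): 105·exp(−0.05776·12) = 52.500 mg/L
Dose 8 (490 mg at t=77 h): 490·exp(−0.05776·1) = 462.498 mg/L
C(78) = 3.094 + 1.773 + 14.962 + 34.561 + 32.972 + 101.973 + 52.500 + 462.498 = 704.333 mg/L

704.333 mg/L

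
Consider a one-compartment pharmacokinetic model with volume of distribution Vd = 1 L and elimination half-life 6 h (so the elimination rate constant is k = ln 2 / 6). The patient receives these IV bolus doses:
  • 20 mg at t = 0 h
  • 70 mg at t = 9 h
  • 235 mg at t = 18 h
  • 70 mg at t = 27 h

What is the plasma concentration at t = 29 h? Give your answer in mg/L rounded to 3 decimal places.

129.150 mg/L

k = ln 2 / 6 = 0.11552 per h
Dose 1 (20 mg at t=0 h): 20·exp(−0.11552·29) = 0.702 mg/L
Dose 2 (70 mg at t=9 h): 70·exp(−0.11552·20) = 6.945 mg/L
Dose 3 (235 mg at t=18 h): 235·exp(−0.11552·11) = 65.945 mg/L
Dose 4 (70 mg at t=27 h): 70·exp(−0.11552·2) = 55.559 mg/L
C(29) = 0.702 + 6.945 + 65.945 + 55.559 = 129.150 mg/L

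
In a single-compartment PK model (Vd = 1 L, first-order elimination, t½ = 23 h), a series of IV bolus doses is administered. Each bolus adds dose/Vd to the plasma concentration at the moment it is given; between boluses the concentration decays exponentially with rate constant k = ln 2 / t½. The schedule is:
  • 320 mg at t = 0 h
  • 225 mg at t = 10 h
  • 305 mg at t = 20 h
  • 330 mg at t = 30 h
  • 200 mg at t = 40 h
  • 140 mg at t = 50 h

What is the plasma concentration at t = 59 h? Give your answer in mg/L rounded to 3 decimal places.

k = ln 2 / 23 = 0.03014 per h
Dose 1 (320 mg at t=0 h): 320·exp(−0.03014·59) = 54.068 mg/L
Dose 2 (225 mg at t=10 h): 225·exp(−0.03014·49) = 51.388 mg/L
Dose 3 (305 mg at t=20 h): 305·exp(−0.03014·39) = 94.158 mg/L
Dose 4 (330 mg at t=30 h): 330·exp(−0.03014·29) = 137.706 mg/L
Dose 5 (200 mg at t=40 h): 200·exp(−0.03014·19) = 112.811 mg/L
Dose 6 (140 mg at t=50 h): 140·exp(−0.03014·9) = 106.742 mg/L
C(59) = 54.068 + 51.388 + 94.158 + 137.706 + 112.811 + 106.742 = 556.873 mg/L

556.873 mg/L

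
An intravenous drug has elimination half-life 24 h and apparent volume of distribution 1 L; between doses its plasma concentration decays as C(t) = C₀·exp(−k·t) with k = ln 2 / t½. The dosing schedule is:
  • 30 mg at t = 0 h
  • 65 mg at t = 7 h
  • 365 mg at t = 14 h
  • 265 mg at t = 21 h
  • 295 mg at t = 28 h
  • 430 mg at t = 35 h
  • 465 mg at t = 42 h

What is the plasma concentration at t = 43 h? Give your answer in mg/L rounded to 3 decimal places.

k = ln 2 / 24 = 0.02888 per h
Dose 1 (30 mg at t=0 h): 30·exp(−0.02888·43) = 8.665 mg/L
Dose 2 (65 mg at t=7 h): 65·exp(−0.02888·36) = 22.981 mg/L
Dose 3 (365 mg at t=14 h): 365·exp(−0.02888·29) = 157.960 mg/L
Dose 4 (265 mg at t=21 h): 265·exp(−0.02888·22) = 140.379 mg/L
Dose 5 (295 mg at t=28 h): 295·exp(−0.02888·15) = 191.284 mg/L
Dose 6 (430 mg at t=35 h): 430·exp(−0.02888·8) = 341.291 mg/L
Dose 7 (465 mg at t=42 h): 465·exp(−0.02888·1) = 451.762 mg/L
C(43) = 8.665 + 22.981 + 157.960 + 140.379 + 191.284 + 341.291 + 451.762 = 1314.323 mg/L

1314.323 mg/L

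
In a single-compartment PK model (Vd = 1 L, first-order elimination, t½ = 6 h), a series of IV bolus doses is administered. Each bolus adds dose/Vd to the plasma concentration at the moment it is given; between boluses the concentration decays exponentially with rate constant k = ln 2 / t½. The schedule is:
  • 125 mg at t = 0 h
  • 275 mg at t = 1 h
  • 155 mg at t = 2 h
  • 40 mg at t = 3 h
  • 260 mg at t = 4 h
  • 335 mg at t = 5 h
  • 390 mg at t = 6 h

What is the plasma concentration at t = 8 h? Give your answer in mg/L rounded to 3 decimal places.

k = ln 2 / 6 = 0.11552 per h
Dose 1 (125 mg at t=0 h): 125·exp(−0.11552·8) = 49.606 mg/L
Dose 2 (275 mg at t=1 h): 275·exp(−0.11552·7) = 122.499 mg/L
Dose 3 (155 mg at t=2 h): 155·exp(−0.11552·6) = 77.500 mg/L
Dose 4 (40 mg at t=3 h): 40·exp(−0.11552·5) = 22.449 mg/L
Dose 5 (260 mg at t=4 h): 260·exp(−0.11552·4) = 163.790 mg/L
Dose 6 (335 mg at t=5 h): 335·exp(−0.11552·3) = 236.881 mg/L
Dose 7 (390 mg at t=6 h): 390·exp(−0.11552·2) = 309.543 mg/L
C(8) = 49.606 + 122.499 + 77.500 + 22.449 + 163.790 + 236.881 + 309.543 = 982.268 mg/L

982.268 mg/L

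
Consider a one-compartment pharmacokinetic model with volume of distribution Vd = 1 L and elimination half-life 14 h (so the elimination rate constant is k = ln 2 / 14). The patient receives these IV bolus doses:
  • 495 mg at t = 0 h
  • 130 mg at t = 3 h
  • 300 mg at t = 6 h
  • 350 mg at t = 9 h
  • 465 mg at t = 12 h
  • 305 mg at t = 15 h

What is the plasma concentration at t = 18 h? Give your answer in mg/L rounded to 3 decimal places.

1263.057 mg/L

k = ln 2 / 14 = 0.04951 per h
Dose 1 (495 mg at t=0 h): 495·exp(−0.04951·18) = 203.033 mg/L
Dose 2 (130 mg at t=3 h): 130·exp(−0.04951·15) = 61.860 mg/L
Dose 3 (300 mg at t=6 h): 300·exp(−0.04951·12) = 165.613 mg/L
Dose 4 (350 mg at t=9 h): 350·exp(−0.04951·9) = 224.155 mg/L
Dose 5 (465 mg at t=12 h): 465·exp(−0.04951·6) = 345.494 mg/L
Dose 6 (305 mg at t=15 h): 305·exp(−0.04951·3) = 262.902 mg/L
C(18) = 203.033 + 61.860 + 165.613 + 224.155 + 345.494 + 262.902 = 1263.057 mg/L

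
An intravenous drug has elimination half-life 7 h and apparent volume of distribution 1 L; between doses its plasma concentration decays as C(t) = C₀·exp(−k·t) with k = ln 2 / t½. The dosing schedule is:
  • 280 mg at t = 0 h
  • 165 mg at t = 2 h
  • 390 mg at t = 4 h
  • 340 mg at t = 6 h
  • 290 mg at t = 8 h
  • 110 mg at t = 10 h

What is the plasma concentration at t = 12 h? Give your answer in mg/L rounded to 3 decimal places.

k = ln 2 / 7 = 0.09902 per h
Dose 1 (280 mg at t=0 h): 280·exp(−0.09902·12) = 85.331 mg/L
Dose 2 (165 mg at t=2 h): 165·exp(−0.09902·10) = 61.297 mg/L
Dose 3 (390 mg at t=4 h): 390·exp(−0.09902·8) = 176.616 mg/L
Dose 4 (340 mg at t=6 h): 340·exp(−0.09902·6) = 187.695 mg/L
Dose 5 (290 mg at t=8 h): 290·exp(−0.09902·4) = 195.156 mg/L
Dose 6 (110 mg at t=10 h): 110·exp(−0.09902·2) = 90.237 mg/L
C(12) = 85.331 + 61.297 + 176.616 + 187.695 + 195.156 + 90.237 = 796.332 mg/L

796.332 mg/L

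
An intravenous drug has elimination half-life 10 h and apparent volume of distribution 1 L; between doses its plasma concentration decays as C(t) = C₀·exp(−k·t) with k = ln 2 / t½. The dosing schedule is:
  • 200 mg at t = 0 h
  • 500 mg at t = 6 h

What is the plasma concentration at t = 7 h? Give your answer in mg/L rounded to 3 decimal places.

589.631 mg/L

k = ln 2 / 10 = 0.06931 per h
Dose 1 (200 mg at t=0 h): 200·exp(−0.06931·7) = 123.114 mg/L
Dose 2 (500 mg at t=6 h): 500·exp(−0.06931·1) = 466.516 mg/L
C(7) = 123.114 + 466.516 = 589.631 mg/L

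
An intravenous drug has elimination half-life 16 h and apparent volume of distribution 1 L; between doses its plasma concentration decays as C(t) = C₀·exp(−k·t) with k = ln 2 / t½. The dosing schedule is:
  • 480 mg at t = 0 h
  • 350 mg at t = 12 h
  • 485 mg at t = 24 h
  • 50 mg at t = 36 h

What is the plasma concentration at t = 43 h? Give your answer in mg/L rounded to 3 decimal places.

k = ln 2 / 16 = 0.04332 per h
Dose 1 (480 mg at t=0 h): 480·exp(−0.04332·43) = 74.511 mg/L
Dose 2 (350 mg at t=12 h): 350·exp(−0.04332·31) = 91.374 mg/L
Dose 3 (485 mg at t=24 h): 485·exp(−0.04332·19) = 212.946 mg/L
Dose 4 (50 mg at t=36 h): 50·exp(−0.04332·7) = 36.921 mg/L
C(43) = 74.511 + 91.374 + 212.946 + 36.921 = 415.752 mg/L

415.752 mg/L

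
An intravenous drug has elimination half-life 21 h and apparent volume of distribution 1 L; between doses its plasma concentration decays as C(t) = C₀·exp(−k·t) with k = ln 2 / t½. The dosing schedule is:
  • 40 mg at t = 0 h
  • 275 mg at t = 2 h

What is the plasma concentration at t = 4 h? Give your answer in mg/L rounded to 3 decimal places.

k = ln 2 / 21 = 0.03301 per h
Dose 1 (40 mg at t=0 h): 40·exp(−0.03301·4) = 35.053 mg/L
Dose 2 (275 mg at t=2 h): 275·exp(−0.03301·2) = 257.432 mg/L
C(4) = 35.053 + 257.432 = 292.485 mg/L

292.485 mg/L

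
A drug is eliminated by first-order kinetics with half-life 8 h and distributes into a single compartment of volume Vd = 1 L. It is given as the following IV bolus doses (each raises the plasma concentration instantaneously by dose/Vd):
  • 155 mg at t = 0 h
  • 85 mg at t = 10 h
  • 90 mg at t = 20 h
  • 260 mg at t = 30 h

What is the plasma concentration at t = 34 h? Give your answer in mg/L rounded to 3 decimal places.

k = ln 2 / 8 = 0.08664 per h
Dose 1 (155 mg at t=0 h): 155·exp(−0.08664·34) = 8.146 mg/L
Dose 2 (85 mg at t=10 h): 85·exp(−0.08664·24) = 10.625 mg/L
Dose 3 (90 mg at t=20 h): 90·exp(−0.08664·14) = 26.757 mg/L
Dose 4 (260 mg at t=30 h): 260·exp(−0.08664·4) = 183.848 mg/L
C(34) = 8.146 + 10.625 + 26.757 + 183.848 = 229.376 mg/L

229.376 mg/L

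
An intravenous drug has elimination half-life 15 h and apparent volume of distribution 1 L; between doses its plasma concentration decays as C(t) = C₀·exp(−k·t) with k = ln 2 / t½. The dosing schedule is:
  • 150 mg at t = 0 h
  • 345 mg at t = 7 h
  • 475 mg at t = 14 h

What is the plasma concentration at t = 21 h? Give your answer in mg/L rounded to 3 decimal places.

k = ln 2 / 15 = 0.04621 per h
Dose 1 (150 mg at t=0 h): 150·exp(−0.04621·21) = 56.839 mg/L
Dose 2 (345 mg at t=7 h): 345·exp(−0.04621·14) = 180.658 mg/L
Dose 3 (475 mg at t=14 h): 475·exp(−0.04621·7) = 343.726 mg/L
C(21) = 56.839 + 180.658 + 343.726 = 581.224 mg/L

581.224 mg/L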